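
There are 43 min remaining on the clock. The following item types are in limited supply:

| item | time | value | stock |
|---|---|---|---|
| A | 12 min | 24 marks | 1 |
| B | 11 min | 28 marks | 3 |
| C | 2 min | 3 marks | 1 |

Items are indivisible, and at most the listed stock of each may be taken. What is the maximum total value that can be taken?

Top feasible selections:
- 3×B + 1×C: time 35, value 87
- 3×B: time 33, value 84
- 1×A + 2×B + 1×C: time 36, value 83
Best: 87 marks.

87 marks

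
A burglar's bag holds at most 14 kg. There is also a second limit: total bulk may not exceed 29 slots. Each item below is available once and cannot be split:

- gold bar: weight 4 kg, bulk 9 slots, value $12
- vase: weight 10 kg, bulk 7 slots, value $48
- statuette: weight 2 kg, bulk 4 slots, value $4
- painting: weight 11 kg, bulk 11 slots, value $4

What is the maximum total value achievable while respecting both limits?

Feasible sets respecting both limits:
- gold bar+vase: weight 14, bulk 16, value 60
- vase+statuette: weight 12, bulk 11, value 52
- vase: weight 10, bulk 7, value 48
Best: $60.

$60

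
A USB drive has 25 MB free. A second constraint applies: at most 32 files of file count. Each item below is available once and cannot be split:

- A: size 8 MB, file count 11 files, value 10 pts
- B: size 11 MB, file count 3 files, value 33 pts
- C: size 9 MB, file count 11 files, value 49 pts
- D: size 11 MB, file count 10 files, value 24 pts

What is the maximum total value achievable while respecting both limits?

82 pts

Feasible sets respecting both limits:
- B+C: size 20, file count 14, value 82
- C+D: size 20, file count 21, value 73
- A+C: size 17, file count 22, value 59
- B+D: size 22, file count 13, value 57
Best: 82 pts.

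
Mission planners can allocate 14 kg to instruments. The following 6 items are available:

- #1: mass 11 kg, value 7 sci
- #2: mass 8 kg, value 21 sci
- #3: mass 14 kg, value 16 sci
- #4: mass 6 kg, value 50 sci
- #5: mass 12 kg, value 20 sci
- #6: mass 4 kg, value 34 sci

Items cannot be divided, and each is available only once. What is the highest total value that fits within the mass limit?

This is a 0/1 knapsack; check combinations near the capacity.
- #4+#6: mass 6+4=10, value 50+34=84
- #2+#4: mass 8+6=14, value 21+50=71
- #2+#6: mass 8+4=12, value 21+34=55
- #4: mass 6, value 50
Best: 84 sci.

84 sci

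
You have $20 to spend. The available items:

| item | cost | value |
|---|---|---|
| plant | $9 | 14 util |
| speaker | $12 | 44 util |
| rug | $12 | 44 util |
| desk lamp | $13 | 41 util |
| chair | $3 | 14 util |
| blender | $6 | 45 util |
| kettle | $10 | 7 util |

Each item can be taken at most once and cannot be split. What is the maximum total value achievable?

Check high-value combinations within $20:
- speaker+blender: cost 12+6=18, value 44+45=89
- rug+blender: cost 12+6=18, value 44+45=89
- desk lamp+blender: cost 13+6=19, value 41+45=86
Best: 89 util.

89 util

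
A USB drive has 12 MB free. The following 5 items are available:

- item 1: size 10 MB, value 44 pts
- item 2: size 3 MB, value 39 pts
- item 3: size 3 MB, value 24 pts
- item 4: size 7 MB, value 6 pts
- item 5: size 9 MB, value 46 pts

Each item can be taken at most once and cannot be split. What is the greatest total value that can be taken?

85 pts

Check high-value combinations within 12 MB:
- item 2+item 5: size 3+9=12, value 39+46=85
- item 3+item 5: size 3+9=12, value 24+46=70
- item 2+item 3: size 3+3=6, value 39+24=63
Best: 85 pts.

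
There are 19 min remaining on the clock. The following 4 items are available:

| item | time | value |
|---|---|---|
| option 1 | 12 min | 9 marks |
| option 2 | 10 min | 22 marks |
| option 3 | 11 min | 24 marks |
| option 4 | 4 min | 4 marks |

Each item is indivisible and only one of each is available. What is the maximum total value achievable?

28 marks

Check high-value combinations within 19 min:
- option 3+option 4: time 11+4=15, value 24+4=28
- option 2+option 4: time 10+4=14, value 22+4=26
- option 3: time 11, value 24
- option 2: time 10, value 22
- option 1+option 4: time 12+4=16, value 9+4=13
Best: 28 marks.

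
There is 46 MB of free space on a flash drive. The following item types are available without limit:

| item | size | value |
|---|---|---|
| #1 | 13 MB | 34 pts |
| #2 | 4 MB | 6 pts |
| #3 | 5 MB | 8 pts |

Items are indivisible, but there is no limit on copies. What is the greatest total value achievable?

110 pts

Best value-per-unit is #1 at 34/13; filling with it alone gives 3×34 = 102.
Optimal mix: 3×#1 + 1×#3 → size 44, value 110.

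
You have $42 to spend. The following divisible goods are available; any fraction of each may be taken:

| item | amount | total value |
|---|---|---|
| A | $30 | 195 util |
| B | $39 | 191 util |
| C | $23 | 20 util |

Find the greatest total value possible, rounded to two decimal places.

Take in order of value per unit:
- A (195/30 per unit): all 30 → value 195, running total 195.00
- B (191/39 per unit): 12 of 39 → value 12×191/39 = 58.7692, running total 253.77
Total 253.77.

253.77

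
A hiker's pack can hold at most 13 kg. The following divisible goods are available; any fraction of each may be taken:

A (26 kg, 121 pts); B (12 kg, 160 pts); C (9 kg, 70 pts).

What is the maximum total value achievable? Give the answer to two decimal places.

167.78

Take in order of value per unit:
- B (160/12 per unit): all 12 → value 160, running total 160.00
- C (70/9 per unit): 1 of 9 → value 1×70/9 = 7.7778, running total 167.78
Total 167.78.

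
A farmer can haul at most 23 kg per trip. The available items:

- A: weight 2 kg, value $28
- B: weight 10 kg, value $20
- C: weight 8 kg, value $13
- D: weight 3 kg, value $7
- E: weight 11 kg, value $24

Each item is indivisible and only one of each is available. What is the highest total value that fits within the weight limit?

This is a 0/1 knapsack; check combinations near the capacity.
- A+B+E: weight 2+10+11=23, value 28+20+24=72
- A+B+C+D: weight 2+10+8+3=23, value 28+20+13+7=68
- A+C+E: weight 2+8+11=21, value 28+13+24=65
- A+B+C: weight 2+10+8=20, value 28+20+13=61
Best: $72.

$72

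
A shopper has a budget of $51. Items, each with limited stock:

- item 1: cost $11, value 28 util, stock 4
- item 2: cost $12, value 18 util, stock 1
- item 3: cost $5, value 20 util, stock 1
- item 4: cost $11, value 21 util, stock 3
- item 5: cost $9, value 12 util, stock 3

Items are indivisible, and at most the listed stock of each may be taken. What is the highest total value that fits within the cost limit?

132 util

Best selections within cost 51 and stock limits:
- 4×item 1 + 1×item 3: cost 49, value 132
- 3×item 1 + 1×item 3 + 1×item 4: cost 49, value 125
Best: 132 util.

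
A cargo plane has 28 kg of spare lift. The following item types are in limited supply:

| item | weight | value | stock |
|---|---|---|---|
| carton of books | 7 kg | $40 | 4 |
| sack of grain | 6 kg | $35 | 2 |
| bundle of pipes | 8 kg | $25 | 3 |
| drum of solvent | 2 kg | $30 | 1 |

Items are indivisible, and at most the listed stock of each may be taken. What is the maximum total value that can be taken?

Best selections within weight 28 and stock limits:
- 2×carton of books + 2×sack of grain + 1×drum of solvent: weight 28, value 180
- 4×carton of books: weight 28, value 160
Best: $180.

$180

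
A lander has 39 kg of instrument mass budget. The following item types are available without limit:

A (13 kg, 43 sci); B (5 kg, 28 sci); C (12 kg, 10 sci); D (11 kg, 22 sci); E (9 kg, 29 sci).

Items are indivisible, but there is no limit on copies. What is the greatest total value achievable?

197 sci

Best value-per-unit is B at 28/5; filling with it alone gives 7×28 = 196.
Optimal mix: 6×B + 1×E → mass 39, value 197.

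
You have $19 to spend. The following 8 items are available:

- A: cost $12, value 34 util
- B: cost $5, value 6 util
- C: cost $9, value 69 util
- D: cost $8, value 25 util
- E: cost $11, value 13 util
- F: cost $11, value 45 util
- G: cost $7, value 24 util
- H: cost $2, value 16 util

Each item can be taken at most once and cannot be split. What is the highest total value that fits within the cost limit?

This is a 0/1 knapsack; check combinations near the capacity.
- C+D+H: cost 9+8+2=19, value 69+25+16=110
- C+G+H: cost 9+7+2=18, value 69+24+16=109
- C+D: cost 9+8=17, value 69+25=94
- C+G: cost 9+7=16, value 69+24=93
- B+C+H: cost 5+9+2=16, value 6+69+16=91
Best: 110 util.

110 util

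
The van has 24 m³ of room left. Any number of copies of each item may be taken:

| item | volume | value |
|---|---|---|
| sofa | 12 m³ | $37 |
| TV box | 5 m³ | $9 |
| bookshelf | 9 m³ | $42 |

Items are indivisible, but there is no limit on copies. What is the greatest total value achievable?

Best value-per-unit is bookshelf at 42/9; filling with it alone gives 2×42 = 84.
Optimal mix: 1×TV box + 2×bookshelf → volume 23, value 93.

$93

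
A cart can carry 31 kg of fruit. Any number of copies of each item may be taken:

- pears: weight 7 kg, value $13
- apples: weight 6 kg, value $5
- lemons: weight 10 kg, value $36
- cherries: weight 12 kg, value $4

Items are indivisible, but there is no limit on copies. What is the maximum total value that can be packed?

Best value-per-unit is lemons at 36/10, and filling with it alone uses weight 3×10=30. No mix of the others beats 3×36 = 108.

$108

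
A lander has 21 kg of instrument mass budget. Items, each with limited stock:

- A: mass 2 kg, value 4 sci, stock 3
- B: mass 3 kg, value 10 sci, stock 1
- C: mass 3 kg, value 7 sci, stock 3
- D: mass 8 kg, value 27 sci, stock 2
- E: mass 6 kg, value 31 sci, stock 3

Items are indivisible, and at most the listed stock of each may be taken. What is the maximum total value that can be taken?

Best selections within mass 21 and stock limits:
- 1×B + 3×E: mass 21, value 103
- 1×C + 3×E: mass 21, value 100
- 1×A + 3×E: mass 20, value 97
Best: 103 sci.

103 sci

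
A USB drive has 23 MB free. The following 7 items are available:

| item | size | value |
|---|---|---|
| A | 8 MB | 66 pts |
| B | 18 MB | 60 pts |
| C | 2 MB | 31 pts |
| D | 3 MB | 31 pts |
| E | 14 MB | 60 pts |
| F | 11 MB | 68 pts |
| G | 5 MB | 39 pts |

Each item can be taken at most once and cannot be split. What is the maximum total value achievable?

169 pts

This is a 0/1 knapsack; check combinations near the capacity.
- C+D+F+G: size 2+3+11+5=21, value 31+31+68+39=169
- A+C+D+G: size 8+2+3+5=18, value 66+31+31+39=167
- A+C+F: size 8+2+11=21, value 66+31+68=165
- A+D+F: size 8+3+11=22, value 66+31+68=165
- C+F+G: size 2+11+5=18, value 31+68+39=138
Best: 169 pts.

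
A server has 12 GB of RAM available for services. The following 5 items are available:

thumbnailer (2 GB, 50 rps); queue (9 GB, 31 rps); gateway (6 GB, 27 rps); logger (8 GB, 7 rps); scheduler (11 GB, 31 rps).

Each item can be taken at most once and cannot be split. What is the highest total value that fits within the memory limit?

Check high-value combinations within 12 GB:
- thumbnailer+queue: memory 2+9=11, value 50+31=81
- thumbnailer+gateway: memory 2+6=8, value 50+27=77
- thumbnailer+logger: memory 2+8=10, value 50+7=57
Best: 81 rps.

81 rps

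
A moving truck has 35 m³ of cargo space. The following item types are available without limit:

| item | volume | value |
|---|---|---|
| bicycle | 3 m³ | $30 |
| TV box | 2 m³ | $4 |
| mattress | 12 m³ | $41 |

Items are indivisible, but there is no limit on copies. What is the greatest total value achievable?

$334

Best value-per-unit is bicycle at 30/3; filling with it alone gives 11×30 = 330.
Optimal mix: 11×bicycle + 1×TV box → volume 35, value 334.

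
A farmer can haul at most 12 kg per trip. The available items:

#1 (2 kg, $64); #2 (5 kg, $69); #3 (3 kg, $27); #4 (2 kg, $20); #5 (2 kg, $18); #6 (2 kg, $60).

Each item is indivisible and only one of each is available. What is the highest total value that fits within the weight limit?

$220

Check high-value combinations within 12 kg:
- #1+#2+#3+#6: weight 2+5+3+2=12, value 64+69+27+60=220
- #1+#2+#4+#6: weight 2+5+2+2=11, value 64+69+20+60=213
- #1+#2+#5+#6: weight 2+5+2+2=11, value 64+69+18+60=211
- #1+#2+#6: weight 2+5+2=9, value 64+69+60=193
- #1+#3+#4+#5+#6: weight 2+3+2+2+2=11, value 64+27+20+18+60=189
Best: $220.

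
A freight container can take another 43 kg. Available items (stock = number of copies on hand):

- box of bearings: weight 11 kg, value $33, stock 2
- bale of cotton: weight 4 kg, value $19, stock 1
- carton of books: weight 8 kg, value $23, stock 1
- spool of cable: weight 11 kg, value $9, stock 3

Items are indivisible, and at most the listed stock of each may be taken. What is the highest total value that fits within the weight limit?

Best selections within weight 43 and stock limits:
- 2×box of bearings + 1×bale of cotton + 1×carton of books: weight 34, value 108
- 2×box of bearings + 1×carton of books + 1×spool of cable: weight 41, value 98
- 2×box of bearings + 1×bale of cotton + 1×spool of cable: weight 37, value 94
- 2×box of bearings + 1×carton of books: weight 30, value 89
Best: $108.

$108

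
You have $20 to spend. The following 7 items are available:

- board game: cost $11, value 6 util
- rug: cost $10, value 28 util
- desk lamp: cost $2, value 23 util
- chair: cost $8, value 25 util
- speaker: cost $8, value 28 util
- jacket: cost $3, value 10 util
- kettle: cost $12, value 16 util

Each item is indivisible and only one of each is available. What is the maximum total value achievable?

Check high-value combinations within $20:
- rug+desk lamp+speaker: cost 10+2+8=20, value 28+23+28=79
- desk lamp+chair+speaker: cost 2+8+8=18, value 23+25+28=76
- rug+desk lamp+chair: cost 10+2+8=20, value 28+23+25=76
- chair+speaker+jacket: cost 8+8+3=19, value 25+28+10=63
Best: 79 util.

79 util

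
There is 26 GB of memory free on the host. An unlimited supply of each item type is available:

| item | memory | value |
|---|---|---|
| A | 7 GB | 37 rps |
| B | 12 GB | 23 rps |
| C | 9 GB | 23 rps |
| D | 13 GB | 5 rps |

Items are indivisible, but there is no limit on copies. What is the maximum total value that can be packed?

111 rps

Best value-per-unit is A at 37/7, and filling with it alone uses memory 3×7=21. No mix of the others beats 3×37 = 111.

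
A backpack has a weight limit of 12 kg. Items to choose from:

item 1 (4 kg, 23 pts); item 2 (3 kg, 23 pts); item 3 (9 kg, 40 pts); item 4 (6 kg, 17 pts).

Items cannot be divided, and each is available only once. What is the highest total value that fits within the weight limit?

Check high-value combinations within 12 kg:
- item 2+item 3: weight 3+9=12, value 23+40=63
- item 1+item 2: weight 4+3=7, value 23+23=46
- item 3: weight 9, value 40
Best: 63 pts.

63 pts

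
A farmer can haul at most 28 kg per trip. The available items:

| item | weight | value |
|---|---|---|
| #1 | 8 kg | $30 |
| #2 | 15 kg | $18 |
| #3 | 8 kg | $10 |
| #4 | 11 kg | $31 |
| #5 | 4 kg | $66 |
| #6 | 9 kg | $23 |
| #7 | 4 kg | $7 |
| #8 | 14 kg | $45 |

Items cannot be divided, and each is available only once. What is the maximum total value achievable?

$141

Check high-value combinations within 28 kg:
- #1+#5+#8: weight 8+4+14=26, value 30+66+45=141
- #1+#4+#5+#7: weight 8+11+4+4=27, value 30+31+66+7=134
- #5+#6+#8: weight 4+9+14=27, value 66+23+45=134
- #1+#4+#5: weight 8+11+4=23, value 30+31+66=127
- #4+#5+#6+#7: weight 11+4+9+4=28, value 31+66+23+7=127
Best: $141.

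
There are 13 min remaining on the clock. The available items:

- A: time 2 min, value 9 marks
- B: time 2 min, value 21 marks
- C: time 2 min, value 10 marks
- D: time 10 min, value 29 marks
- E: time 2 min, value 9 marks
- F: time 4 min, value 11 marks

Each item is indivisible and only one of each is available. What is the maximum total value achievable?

Check high-value combinations within 13 min:
- A+B+C+E+F: time 2+2+2+2+4=12, value 9+21+10+9+11=60
- A+B+C+F: time 2+2+2+4=10, value 9+21+10+11=51
- B+C+E+F: time 2+2+2+4=10, value 21+10+9+11=51
- A+B+E+F: time 2+2+2+4=10, value 9+21+9+11=50
Best: 60 marks.

60 marks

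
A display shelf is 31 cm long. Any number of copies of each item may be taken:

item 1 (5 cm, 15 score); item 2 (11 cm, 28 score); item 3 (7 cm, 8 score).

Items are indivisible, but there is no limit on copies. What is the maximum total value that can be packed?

Best value-per-unit is item 1 at 15/5, and filling with it alone uses length 6×5=30. No mix of the others beats 6×15 = 90.

90 score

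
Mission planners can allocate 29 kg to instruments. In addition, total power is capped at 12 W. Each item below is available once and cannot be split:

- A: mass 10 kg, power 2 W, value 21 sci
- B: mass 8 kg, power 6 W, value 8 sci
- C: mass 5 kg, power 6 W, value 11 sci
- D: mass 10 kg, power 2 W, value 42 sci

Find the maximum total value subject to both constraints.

Feasible sets respecting both limits:
- A+C+D: mass 25, power 10, value 74
- A+B+D: mass 28, power 10, value 71
- A+D: mass 20, power 4, value 63
Best: 74 sci.

74 sci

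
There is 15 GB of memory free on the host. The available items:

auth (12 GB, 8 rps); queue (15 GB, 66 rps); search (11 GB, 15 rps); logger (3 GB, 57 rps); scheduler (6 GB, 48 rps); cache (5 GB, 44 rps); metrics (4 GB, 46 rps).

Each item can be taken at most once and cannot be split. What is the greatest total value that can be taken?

Check high-value combinations within 15 GB:
- logger+scheduler+metrics: memory 3+6+4=13, value 57+48+46=151
- logger+scheduler+cache: memory 3+6+5=14, value 57+48+44=149
- logger+cache+metrics: memory 3+5+4=12, value 57+44+46=147
Best: 151 rps.

151 rps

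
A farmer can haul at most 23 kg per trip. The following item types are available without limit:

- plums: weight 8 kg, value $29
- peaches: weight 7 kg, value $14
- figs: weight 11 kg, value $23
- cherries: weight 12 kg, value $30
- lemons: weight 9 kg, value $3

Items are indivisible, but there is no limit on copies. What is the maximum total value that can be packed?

$72

Best value-per-unit is plums at 29/8; filling with it alone gives 2×29 = 58.
Optimal mix: 2×plums + 1×peaches → weight 23, value 72.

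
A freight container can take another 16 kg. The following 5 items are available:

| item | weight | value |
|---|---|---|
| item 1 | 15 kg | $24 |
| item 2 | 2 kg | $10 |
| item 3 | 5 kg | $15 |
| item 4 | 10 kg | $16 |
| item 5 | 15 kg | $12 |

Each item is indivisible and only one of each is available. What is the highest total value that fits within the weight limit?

This is a 0/1 knapsack; check combinations near the capacity.
- item 3+item 4: weight 5+10=15, value 15+16=31
- item 2+item 4: weight 2+10=12, value 10+16=26
- item 2+item 3: weight 2+5=7, value 10+15=25
Best: $31.

$31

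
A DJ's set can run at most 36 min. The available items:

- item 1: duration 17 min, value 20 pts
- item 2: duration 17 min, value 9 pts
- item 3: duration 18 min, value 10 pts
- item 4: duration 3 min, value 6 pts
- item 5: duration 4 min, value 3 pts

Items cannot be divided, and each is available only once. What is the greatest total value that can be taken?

30 pts

Check high-value combinations within 36 min:
- item 1+item 3: duration 17+18=35, value 20+10=30
- item 1+item 4+item 5: duration 17+3+4=24, value 20+6+3=29
- item 1+item 2: duration 17+17=34, value 20+9=29
- item 1+item 4: duration 17+3=20, value 20+6=26
Best: 30 pts.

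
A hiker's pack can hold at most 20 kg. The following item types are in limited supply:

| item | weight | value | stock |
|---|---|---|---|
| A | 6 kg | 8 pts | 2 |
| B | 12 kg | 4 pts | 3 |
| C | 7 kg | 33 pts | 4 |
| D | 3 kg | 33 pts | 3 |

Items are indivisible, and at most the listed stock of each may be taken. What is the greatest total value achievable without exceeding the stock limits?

132 pts

Best selections within weight 20 and stock limits:
- 1×C + 3×D: weight 16, value 132
- 2×C + 2×D: weight 20, value 132
Best: 132 pts.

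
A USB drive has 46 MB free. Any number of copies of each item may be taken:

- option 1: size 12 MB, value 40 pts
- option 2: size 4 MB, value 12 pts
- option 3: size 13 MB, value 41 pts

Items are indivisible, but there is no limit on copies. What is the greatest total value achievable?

Best value-per-unit is option 1 at 40/12; filling with it alone gives 3×40 = 120.
Optimal mix: 1×option 1 + 2×option 2 + 2×option 3 → size 46, value 146.

146 pts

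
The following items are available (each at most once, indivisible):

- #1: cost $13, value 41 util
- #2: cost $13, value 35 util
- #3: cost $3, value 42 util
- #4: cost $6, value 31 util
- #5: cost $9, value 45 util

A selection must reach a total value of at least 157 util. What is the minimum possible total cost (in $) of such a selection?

Subsets with value ≥ 157, sorted by total cost:
- #1+#3+#4+#5: cost 31, value 159
- #1+#2+#3+#5: cost 38, value 163
- #1+#2+#3+#4+#5: cost 44, value 194
Minimum cost: 31 $.

31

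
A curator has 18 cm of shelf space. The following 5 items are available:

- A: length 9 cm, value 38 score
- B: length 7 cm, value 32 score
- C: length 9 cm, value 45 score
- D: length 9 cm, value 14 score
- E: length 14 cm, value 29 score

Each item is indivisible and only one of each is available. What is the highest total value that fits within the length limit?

Check high-value combinations within 18 cm:
- A+C: length 9+9=18, value 38+45=83
- B+C: length 7+9=16, value 32+45=77
- A+B: length 9+7=16, value 38+32=70
- C+D: length 9+9=18, value 45+14=59
- A+D: length 9+9=18, value 38+14=52
Best: 83 score.

83 score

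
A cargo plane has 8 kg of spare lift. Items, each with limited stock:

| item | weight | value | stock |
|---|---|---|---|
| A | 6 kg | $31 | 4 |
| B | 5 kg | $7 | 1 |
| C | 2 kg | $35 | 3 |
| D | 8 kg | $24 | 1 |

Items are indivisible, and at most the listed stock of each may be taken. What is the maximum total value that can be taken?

Best selections within weight 8 and stock limits:
- 3×C: weight 6, value 105
- 2×C: weight 4, value 70
- 1×A + 1×C: weight 8, value 66
Best: $105.

$105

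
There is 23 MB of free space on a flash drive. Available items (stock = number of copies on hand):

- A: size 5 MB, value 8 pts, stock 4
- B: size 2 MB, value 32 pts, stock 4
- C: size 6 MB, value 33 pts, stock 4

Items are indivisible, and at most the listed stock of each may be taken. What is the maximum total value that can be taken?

Best selections within size 23 and stock limits:
- 4×B + 2×C: size 20, value 194
- 1×A + 3×B + 2×C: size 23, value 170
Best: 194 pts.

194 pts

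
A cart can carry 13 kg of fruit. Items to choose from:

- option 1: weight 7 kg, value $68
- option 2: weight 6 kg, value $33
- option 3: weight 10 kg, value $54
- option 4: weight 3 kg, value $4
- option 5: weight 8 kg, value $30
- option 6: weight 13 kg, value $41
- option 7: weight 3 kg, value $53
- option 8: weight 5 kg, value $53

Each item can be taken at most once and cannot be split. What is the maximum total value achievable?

$125

This is a 0/1 knapsack; check combinations near the capacity.
- option 1+option 4+option 7: weight 7+3+3=13, value 68+4+53=125
- option 1+option 7: weight 7+3=10, value 68+53=121
- option 1+option 8: weight 7+5=12, value 68+53=121
- option 4+option 7+option 8: weight 3+3+5=11, value 4+53+53=110
Best: $125.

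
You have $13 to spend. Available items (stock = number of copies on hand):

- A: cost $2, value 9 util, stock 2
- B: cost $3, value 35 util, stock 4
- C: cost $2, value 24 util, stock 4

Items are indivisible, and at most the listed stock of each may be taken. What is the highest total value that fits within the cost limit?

153 util

Top feasible selections:
- 3×B + 2×C: cost 13, value 153
- 2×B + 3×C: cost 12, value 142
- 4×B: cost 12, value 140
Best: 153 util.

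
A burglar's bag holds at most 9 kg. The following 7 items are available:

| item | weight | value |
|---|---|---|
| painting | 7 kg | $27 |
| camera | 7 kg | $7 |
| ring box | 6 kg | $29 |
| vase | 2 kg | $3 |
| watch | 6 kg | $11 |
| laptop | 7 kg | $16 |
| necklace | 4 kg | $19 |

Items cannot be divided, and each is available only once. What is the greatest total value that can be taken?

$32

This is a 0/1 knapsack; check combinations near the capacity.
- ring box+vase: weight 6+2=8, value 29+3=32
- painting+vase: weight 7+2=9, value 27+3=30
- ring box: weight 6, value 29
Best: $32.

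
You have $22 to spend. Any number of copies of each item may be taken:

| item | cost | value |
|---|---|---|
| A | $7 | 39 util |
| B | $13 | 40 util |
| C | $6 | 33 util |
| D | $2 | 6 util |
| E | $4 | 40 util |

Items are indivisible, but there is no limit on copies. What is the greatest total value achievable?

Best value-per-unit is E at 40/4; filling with it alone gives 5×40 = 200.
Optimal mix: 1×D + 5×E → cost 22, value 206.

206 util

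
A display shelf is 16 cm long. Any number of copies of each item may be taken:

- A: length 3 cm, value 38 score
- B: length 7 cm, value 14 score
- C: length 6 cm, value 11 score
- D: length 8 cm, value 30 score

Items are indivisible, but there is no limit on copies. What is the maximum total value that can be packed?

190 score

Best value-per-unit is A at 38/3, and filling with it alone uses length 5×3=15. No mix of the others beats 5×38 = 190.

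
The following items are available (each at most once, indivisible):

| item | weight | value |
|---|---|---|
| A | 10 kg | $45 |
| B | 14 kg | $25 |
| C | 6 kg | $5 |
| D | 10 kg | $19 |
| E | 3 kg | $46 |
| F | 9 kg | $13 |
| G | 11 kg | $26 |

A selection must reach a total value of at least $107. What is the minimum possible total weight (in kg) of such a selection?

Subsets with value ≥ 107, sorted by total weight:
- A+D+E: weight 23, value 110
- A+E+G: weight 24, value 117
- A+B+E: weight 27, value 116
Minimum weight: 23 kg.

23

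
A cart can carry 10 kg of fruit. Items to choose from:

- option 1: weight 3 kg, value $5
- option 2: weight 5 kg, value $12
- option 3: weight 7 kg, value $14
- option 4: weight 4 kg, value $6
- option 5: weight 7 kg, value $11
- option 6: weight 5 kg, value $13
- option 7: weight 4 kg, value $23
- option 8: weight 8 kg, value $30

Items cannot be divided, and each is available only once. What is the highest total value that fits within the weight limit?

$36

Check high-value combinations within 10 kg:
- option 6+option 7: weight 5+4=9, value 13+23=36
- option 2+option 7: weight 5+4=9, value 12+23=35
- option 8: weight 8, value 30
- option 4+option 7: weight 4+4=8, value 6+23=29
Best: $36.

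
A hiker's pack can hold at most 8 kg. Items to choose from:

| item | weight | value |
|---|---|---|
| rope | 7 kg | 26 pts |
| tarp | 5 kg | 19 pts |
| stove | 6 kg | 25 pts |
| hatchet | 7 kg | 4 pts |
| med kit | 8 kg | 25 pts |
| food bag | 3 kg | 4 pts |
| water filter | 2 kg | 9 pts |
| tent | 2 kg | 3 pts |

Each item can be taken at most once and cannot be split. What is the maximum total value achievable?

Check high-value combinations within 8 kg:
- stove+water filter: weight 6+2=8, value 25+9=34
- tarp+water filter: weight 5+2=7, value 19+9=28
- stove+tent: weight 6+2=8, value 25+3=28
- rope: weight 7, value 26
- stove: weight 6, value 25
Best: 34 pts.

34 pts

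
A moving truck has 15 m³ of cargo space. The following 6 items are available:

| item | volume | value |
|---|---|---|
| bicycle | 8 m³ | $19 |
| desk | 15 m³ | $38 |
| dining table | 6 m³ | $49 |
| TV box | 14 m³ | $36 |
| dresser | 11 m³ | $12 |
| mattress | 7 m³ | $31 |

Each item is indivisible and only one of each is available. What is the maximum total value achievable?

$80

Check high-value combinations within 15 m³:
- dining table+mattress: volume 6+7=13, value 49+31=80
- bicycle+dining table: volume 8+6=14, value 19+49=68
- bicycle+mattress: volume 8+7=15, value 19+31=50
- dining table: volume 6, value 49
- desk: volume 15, value 38
Best: $80.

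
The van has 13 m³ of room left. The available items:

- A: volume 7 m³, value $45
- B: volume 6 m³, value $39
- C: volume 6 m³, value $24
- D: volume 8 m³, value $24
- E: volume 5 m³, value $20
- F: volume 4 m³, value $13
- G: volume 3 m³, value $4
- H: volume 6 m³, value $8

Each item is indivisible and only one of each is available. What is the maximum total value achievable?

This is a 0/1 knapsack; check combinations near the capacity.
- A+B: volume 7+6=13, value 45+39=84
- A+C: volume 7+6=13, value 45+24=69
- A+E: volume 7+5=12, value 45+20=65
- B+C: volume 6+6=12, value 39+24=63
- B+E: volume 6+5=11, value 39+20=59
Best: $84.

$84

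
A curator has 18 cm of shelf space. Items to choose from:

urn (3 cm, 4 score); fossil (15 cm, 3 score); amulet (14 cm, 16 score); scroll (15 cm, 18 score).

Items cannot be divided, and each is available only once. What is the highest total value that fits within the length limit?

Check high-value combinations within 18 cm:
- urn+scroll: length 3+15=18, value 4+18=22
- urn+amulet: length 3+14=17, value 4+16=20
- scroll: length 15, value 18
- amulet: length 14, value 16
Best: 22 score.

22 score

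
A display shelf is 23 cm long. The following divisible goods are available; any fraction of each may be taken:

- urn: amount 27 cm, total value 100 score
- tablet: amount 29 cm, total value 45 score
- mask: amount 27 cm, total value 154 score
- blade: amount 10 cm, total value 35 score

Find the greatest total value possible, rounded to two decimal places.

131.19

Take in order of value per unit:
- mask (154/27 per unit): 23 of 27 → value 23×154/27 = 131.1852, running total 131.19
Total 131.19.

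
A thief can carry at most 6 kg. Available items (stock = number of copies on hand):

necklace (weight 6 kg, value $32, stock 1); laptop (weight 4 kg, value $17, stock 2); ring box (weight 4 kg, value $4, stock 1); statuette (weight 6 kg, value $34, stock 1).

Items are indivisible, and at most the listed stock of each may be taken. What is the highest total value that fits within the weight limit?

Top feasible selections:
- 1×statuette: weight 6, value 34
- 1×necklace: weight 6, value 32
- 1×laptop: weight 4, value 17
- 1×ring box: weight 4, value 4
Best: $34.

$34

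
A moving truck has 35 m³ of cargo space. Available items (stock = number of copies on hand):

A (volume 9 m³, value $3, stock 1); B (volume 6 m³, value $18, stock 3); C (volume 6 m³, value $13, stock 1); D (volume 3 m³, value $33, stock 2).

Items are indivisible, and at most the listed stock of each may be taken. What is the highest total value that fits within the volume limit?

Top feasible selections:
- 3×B + 1×C + 2×D: volume 30, value 133
- 1×A + 3×B + 2×D: volume 33, value 123
Best: $133.

$133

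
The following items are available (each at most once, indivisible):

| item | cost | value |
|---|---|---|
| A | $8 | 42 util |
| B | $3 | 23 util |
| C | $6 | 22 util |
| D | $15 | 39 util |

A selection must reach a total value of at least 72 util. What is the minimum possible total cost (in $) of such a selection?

17

Subsets with value ≥ 72, sorted by total cost:
- A+B+C: cost 17, value 87
- A+D: cost 23, value 81
- B+C+D: cost 24, value 84
Minimum cost: 17 $.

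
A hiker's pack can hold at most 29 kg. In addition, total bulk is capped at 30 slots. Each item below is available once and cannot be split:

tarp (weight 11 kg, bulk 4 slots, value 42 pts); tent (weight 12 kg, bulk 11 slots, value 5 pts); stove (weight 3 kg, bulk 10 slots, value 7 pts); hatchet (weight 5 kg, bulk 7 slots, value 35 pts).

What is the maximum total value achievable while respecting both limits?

Feasible sets respecting both limits:
- tarp+stove+hatchet: weight 19, bulk 21, value 84
- tarp+tent+hatchet: weight 28, bulk 22, value 82
- tarp+hatchet: weight 16, bulk 11, value 77
- tarp+tent+stove: weight 26, bulk 25, value 54
Best: 84 pts.

84 pts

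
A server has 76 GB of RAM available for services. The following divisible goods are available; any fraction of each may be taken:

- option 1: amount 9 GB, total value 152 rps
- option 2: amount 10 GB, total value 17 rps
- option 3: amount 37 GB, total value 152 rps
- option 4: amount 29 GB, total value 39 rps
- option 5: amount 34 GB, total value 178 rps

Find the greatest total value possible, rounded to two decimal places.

465.57

Take in order of value per unit:
- option 1 (152/9 per unit): all 9 → value 152, running total 152.00
- option 5 (178/34 per unit): all 34 → value 178, running total 330.00
- option 3 (152/37 per unit): 33 of 37 → value 33×152/37 = 135.5676, running total 465.57
Total 465.57.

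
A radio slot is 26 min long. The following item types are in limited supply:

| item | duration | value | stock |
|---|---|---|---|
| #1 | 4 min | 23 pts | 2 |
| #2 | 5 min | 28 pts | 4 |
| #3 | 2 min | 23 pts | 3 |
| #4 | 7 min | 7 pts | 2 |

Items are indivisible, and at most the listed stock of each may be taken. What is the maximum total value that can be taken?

Best selections within duration 26 and stock limits:
- 4×#2 + 3×#3: duration 26, value 181
- 1×#1 + 3×#2 + 3×#3: duration 25, value 176
- 2×#1 + 2×#2 + 3×#3: duration 24, value 171
Best: 181 pts.

181 pts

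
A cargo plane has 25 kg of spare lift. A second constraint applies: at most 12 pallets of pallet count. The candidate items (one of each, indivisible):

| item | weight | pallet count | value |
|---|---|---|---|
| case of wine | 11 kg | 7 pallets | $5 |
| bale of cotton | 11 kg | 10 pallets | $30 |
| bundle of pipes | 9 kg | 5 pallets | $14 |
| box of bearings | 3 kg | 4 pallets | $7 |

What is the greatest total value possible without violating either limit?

Feasible sets respecting both limits:
- bale of cotton: weight 11, pallet count 10, value 30
- bundle of pipes+box of bearings: weight 12, pallet count 9, value 21
- case of wine+bundle of pipes: weight 20, pallet count 12, value 19
- bundle of pipes: weight 9, pallet count 5, value 14
Best: $30.

$30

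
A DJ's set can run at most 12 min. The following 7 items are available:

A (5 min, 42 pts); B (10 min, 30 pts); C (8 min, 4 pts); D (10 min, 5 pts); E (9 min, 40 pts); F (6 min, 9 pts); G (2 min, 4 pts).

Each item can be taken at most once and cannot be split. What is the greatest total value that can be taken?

Check high-value combinations within 12 min:
- A+F: duration 5+6=11, value 42+9=51
- A+G: duration 5+2=7, value 42+4=46
- E+G: duration 9+2=11, value 40+4=44
- A: duration 5, value 42
Best: 51 pts.

51 pts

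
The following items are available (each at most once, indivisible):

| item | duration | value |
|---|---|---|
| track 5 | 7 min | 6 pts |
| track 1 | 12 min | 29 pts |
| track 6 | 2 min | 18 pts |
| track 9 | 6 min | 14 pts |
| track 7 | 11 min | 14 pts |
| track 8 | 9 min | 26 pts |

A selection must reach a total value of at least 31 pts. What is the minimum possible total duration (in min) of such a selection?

Subsets with value ≥ 31, sorted by total duration:
- track 6+track 9: duration 8, value 32
- track 6+track 8: duration 11, value 44
- track 6+track 7: duration 13, value 32
Minimum duration: 8 min.

8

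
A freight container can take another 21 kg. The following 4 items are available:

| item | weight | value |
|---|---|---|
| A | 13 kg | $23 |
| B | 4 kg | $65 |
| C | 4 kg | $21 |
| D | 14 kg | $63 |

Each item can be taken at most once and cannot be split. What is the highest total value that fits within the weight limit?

$128

Check high-value combinations within 21 kg:
- B+D: weight 4+14=18, value 65+63=128
- A+B+C: weight 13+4+4=21, value 23+65+21=109
- A+B: weight 13+4=17, value 23+65=88
Best: $128.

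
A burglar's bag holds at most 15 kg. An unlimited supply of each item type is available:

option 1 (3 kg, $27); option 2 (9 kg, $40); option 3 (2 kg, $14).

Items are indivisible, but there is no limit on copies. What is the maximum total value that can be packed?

Best value-per-unit is option 1 at 27/3, and filling with it alone uses weight 5×3=15. No mix of the others beats 5×27 = 135.

$135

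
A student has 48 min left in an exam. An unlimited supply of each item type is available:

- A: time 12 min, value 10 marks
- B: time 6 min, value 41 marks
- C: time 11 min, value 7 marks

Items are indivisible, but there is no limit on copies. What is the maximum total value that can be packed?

328 marks

Best value-per-unit is B at 41/6, and filling with it alone uses time 8×6=48. No mix of the others beats 8×41 = 328.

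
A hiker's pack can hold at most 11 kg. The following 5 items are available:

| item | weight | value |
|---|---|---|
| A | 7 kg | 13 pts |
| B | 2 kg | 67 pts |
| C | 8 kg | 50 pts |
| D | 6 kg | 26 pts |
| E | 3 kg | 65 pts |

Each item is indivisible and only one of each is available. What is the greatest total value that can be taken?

158 pts

Check high-value combinations within 11 kg:
- B+D+E: weight 2+6+3=11, value 67+26+65=158
- B+E: weight 2+3=5, value 67+65=132
- B+C: weight 2+8=10, value 67+50=117
Best: 158 pts.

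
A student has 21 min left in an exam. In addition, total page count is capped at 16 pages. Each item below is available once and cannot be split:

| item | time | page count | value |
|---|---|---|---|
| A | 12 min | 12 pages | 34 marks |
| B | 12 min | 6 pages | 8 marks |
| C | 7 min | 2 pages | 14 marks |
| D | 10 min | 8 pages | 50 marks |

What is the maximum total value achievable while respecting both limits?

64 marks

Feasible sets respecting both limits:
- C+D: time 17, page count 10, value 64
- D: time 10, page count 8, value 50
- A+C: time 19, page count 14, value 48
- A: time 12, page count 12, value 34
Best: 64 marks.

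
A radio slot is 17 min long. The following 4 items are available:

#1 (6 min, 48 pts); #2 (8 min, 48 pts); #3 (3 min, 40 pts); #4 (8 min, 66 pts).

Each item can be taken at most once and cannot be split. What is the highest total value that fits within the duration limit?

Check high-value combinations within 17 min:
- #1+#3+#4: duration 6+3+8=17, value 48+40+66=154
- #1+#2+#3: duration 6+8+3=17, value 48+48+40=136
- #1+#4: duration 6+8=14, value 48+66=114
- #2+#4: duration 8+8=16, value 48+66=114
Best: 154 pts.

154 pts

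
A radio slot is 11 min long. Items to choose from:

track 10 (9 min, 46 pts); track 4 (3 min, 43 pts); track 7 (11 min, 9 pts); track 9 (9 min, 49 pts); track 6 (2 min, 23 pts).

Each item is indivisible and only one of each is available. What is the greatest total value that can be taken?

72 pts

Check high-value combinations within 11 min:
- track 9+track 6: duration 9+2=11, value 49+23=72
- track 10+track 6: duration 9+2=11, value 46+23=69
- track 4+track 6: duration 3+2=5, value 43+23=66
Best: 72 pts.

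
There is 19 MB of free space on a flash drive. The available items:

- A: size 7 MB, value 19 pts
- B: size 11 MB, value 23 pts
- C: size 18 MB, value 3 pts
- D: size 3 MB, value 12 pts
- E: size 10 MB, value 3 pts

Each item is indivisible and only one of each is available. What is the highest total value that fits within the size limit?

42 pts

Check high-value combinations within 19 MB:
- A+B: size 7+11=18, value 19+23=42
- B+D: size 11+3=14, value 23+12=35
- A+D: size 7+3=10, value 19+12=31
- B: size 11, value 23
- A+E: size 7+10=17, value 19+3=22
Best: 42 pts.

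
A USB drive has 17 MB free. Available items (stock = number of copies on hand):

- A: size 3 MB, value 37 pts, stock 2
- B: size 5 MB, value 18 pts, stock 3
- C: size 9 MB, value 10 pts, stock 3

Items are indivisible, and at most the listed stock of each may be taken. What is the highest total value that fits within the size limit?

Top feasible selections:
- 2×A + 2×B: size 16, value 110
- 2×A + 1×B: size 11, value 92
- 2×A + 1×C: size 15, value 84
Best: 110 pts.

110 pts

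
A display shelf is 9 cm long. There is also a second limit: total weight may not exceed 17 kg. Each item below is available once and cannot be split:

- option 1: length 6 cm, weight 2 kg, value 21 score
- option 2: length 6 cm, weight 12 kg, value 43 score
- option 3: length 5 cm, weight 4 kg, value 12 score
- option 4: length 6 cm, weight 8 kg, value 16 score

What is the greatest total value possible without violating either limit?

43 score

Feasible sets respecting both limits:
- option 2: length 6, weight 12, value 43
- option 1: length 6, weight 2, value 21
- option 4: length 6, weight 8, value 16
- option 3: length 5, weight 4, value 12
Best: 43 score.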